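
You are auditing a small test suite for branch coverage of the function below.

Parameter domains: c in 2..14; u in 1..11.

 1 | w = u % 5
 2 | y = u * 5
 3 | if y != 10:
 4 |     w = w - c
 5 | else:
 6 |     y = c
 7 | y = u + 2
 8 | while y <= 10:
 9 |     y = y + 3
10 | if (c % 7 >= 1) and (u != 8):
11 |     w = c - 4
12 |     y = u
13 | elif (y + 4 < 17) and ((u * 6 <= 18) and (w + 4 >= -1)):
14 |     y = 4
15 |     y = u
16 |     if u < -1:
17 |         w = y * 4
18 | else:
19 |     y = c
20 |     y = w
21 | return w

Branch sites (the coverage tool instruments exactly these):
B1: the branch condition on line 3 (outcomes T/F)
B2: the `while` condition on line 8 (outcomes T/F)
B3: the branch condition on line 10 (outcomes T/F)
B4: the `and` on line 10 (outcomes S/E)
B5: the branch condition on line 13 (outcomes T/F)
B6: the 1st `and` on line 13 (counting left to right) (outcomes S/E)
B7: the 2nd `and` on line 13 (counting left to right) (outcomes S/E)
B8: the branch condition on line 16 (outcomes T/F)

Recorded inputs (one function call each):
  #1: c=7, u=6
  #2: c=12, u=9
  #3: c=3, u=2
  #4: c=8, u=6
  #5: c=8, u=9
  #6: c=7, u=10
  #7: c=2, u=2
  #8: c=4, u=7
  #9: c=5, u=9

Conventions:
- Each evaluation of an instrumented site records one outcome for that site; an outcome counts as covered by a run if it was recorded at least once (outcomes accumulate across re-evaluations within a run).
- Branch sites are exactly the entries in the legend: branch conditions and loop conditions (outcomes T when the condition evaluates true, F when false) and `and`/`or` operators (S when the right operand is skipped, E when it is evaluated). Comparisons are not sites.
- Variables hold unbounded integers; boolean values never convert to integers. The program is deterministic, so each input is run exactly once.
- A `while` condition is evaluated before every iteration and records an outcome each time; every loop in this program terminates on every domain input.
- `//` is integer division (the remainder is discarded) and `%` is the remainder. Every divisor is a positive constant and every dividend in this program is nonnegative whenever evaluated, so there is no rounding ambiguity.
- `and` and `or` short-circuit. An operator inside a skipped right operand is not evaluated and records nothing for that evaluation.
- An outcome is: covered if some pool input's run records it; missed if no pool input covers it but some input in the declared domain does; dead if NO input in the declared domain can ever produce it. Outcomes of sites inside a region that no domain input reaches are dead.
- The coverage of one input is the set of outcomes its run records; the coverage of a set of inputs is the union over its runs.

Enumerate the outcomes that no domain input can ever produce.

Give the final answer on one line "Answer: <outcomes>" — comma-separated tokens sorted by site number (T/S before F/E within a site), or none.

checking every outcome against all 143 domain inputs:
  B8=T: unreachable across the whole domain -> dead
  reachable outcomes have witnesses, e.g. B1=T (e.g. c=2, u=1), B1=F (e.g. c=2, u=2), B2=T (e.g. c=2, u=1), B2=F (e.g. c=2, u=1)

Answer: B8=T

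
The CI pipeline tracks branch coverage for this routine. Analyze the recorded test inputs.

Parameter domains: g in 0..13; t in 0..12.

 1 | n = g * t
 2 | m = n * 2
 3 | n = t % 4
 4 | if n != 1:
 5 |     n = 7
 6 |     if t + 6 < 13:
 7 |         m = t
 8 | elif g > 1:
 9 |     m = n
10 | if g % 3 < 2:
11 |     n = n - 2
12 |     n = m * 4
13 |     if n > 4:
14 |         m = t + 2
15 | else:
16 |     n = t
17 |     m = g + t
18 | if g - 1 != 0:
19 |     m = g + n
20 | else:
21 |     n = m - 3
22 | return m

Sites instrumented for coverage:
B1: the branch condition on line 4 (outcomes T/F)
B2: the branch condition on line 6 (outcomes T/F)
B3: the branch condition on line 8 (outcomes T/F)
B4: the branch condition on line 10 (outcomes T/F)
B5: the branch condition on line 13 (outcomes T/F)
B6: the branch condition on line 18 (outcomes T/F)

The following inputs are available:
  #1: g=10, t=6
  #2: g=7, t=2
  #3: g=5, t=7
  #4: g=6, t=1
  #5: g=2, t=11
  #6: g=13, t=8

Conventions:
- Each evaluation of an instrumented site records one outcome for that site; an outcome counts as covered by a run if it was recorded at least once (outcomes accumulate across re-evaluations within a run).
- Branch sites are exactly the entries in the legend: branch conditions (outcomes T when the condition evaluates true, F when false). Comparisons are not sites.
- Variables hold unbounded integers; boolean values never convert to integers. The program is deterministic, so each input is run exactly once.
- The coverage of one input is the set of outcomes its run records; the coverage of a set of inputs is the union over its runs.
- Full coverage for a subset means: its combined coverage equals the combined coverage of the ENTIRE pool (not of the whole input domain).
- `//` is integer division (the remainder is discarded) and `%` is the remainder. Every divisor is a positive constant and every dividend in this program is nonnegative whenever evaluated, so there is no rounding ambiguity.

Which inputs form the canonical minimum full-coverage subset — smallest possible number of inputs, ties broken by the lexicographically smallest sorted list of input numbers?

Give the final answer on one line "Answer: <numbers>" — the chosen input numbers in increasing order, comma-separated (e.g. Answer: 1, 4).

input #1 (g=10, t=6): covers B1=T, B2=T, B4=T, B5=T, B6=T
input #2 (g=7, t=2): covers B1=T, B2=T, B4=T, B5=T, B6=T
input #3 (g=5, t=7): covers B1=T, B2=F, B4=F, B6=T
input #4 (g=6, t=1): covers B1=F, B3=T, B4=T, B5=F, B6=T
input #5 (g=2, t=11): covers B1=T, B2=F, B4=F, B6=T
input #6 (g=13, t=8): covers B1=T, B2=F, B4=T, B5=T, B6=T
the full pool covers 10 outcomes: B1=T, B1=F, B2=T, B2=F, B3=T, B4=T, B4=F, B5=T, B5=F, B6=T
checked all size-1 subsets: none covers 10 outcomes (max 5/10)
checked all size-2 subsets: none covers 10 outcomes (max 8/10)
at size 3, {1, 3, 4} reaches all 10 outcomes; every lexicographically earlier size-3 subset fails

Answer: 1, 3, 4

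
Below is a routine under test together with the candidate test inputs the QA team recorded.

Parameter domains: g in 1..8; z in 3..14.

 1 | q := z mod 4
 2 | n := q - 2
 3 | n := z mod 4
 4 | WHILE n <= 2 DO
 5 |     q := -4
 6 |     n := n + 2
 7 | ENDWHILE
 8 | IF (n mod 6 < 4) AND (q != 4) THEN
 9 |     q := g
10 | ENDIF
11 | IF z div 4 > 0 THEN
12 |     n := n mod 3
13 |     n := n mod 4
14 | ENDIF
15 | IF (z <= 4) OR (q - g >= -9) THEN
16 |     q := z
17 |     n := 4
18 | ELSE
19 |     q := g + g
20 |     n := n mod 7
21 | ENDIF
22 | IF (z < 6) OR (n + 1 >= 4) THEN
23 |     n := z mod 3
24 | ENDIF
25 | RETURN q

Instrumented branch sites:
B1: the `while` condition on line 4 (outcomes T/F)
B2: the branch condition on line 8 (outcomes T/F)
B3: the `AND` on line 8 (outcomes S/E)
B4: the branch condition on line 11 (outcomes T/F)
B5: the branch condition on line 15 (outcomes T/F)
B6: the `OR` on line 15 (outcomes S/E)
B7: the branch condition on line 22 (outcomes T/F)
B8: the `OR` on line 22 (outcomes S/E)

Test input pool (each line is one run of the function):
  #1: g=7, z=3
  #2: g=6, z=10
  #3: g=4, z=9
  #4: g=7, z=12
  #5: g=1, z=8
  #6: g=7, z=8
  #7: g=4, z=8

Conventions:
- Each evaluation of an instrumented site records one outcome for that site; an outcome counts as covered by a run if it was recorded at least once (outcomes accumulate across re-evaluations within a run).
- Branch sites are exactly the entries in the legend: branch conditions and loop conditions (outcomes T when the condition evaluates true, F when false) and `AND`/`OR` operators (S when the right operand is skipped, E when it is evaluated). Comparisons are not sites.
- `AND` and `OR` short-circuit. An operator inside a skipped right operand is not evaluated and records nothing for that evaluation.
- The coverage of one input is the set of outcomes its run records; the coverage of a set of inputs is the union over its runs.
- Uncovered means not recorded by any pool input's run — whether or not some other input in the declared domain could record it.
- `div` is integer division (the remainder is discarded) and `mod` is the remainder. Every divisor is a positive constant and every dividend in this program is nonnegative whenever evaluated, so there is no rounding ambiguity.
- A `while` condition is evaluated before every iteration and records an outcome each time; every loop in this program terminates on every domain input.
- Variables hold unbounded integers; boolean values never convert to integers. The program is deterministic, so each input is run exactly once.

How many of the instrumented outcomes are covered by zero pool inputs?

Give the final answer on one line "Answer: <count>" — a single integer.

test 1 (g=7, z=3) hits B1=F, B2=T, B3=E, B4=F, B5=T, B6=S, B7=T, B8=S
test 2 (g=6, z=10) hits B1=T, B1=F, B2=F, B3=S, B4=T, B5=F, B6=E, B7=F, B8=E
test 3 (g=4, z=9) hits B1=T, B1=F, B2=T, B3=E, B4=T, B5=T, B6=E, B7=T, B8=E
test 4 (g=7, z=12) hits B1=T, B1=F, B2=F, B3=S, B4=T, B5=F, B6=E, B7=F, B8=E
test 5 (g=1, z=8) hits B1=T, B1=F, B2=F, B3=S, B4=T, B5=T, B6=E, B7=T, B8=E
test 6 (g=7, z=8) hits B1=T, B1=F, B2=F, B3=S, B4=T, B5=F, B6=E, B7=F, B8=E
test 7 (g=4, z=8) hits B1=T, B1=F, B2=F, B3=S, B4=T, B5=T, B6=E, B7=T, B8=E
union over the pool: B1=T, B1=F, B2=T, B2=F, B3=S, B3=E, B4=T, B4=F, B5=T, B5=F, B6=S, B6=E, B7=T, B7=F, B8=S, B8=E
uncovered (0 of 16): none

Answer: 0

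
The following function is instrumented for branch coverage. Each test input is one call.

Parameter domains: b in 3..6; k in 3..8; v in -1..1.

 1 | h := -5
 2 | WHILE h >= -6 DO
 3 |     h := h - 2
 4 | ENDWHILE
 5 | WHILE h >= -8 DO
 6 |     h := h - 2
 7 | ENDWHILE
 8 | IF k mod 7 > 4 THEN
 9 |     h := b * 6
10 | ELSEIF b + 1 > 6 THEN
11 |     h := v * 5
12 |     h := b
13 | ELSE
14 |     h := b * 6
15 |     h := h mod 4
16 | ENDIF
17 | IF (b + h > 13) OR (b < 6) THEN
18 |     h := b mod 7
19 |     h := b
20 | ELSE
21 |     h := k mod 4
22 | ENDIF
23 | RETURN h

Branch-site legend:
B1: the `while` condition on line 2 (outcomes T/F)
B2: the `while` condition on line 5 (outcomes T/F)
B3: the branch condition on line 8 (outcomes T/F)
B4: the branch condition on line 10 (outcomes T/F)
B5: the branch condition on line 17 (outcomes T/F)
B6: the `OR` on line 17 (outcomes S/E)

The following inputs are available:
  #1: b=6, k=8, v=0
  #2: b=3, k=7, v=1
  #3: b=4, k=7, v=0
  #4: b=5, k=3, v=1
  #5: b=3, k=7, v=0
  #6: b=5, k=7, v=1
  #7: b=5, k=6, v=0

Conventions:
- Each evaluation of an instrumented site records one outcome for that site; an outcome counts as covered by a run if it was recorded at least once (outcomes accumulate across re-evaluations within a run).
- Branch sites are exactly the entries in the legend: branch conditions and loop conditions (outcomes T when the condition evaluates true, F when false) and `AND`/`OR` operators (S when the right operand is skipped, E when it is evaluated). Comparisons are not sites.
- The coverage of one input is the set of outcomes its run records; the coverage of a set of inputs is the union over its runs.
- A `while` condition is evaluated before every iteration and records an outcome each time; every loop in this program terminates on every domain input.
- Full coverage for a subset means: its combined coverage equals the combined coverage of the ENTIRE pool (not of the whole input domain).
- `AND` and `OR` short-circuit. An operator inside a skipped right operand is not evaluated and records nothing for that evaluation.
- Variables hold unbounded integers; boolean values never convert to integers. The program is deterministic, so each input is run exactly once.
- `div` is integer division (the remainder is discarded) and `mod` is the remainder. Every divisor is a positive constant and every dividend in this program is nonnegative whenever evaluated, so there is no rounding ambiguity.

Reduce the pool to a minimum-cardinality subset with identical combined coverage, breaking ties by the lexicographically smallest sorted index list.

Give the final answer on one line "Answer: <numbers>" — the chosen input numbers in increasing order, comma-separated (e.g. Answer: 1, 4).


test 1 (b=6, k=8, v=0) hits B1=T, B1=F, B2=T, B2=F, B3=F, B4=T, B5=F, B6=E
test 2 (b=3, k=7, v=1) hits B1=T, B1=F, B2=T, B2=F, B3=F, B4=F, B5=T, B6=E
test 3 (b=4, k=7, v=0) hits B1=T, B1=F, B2=T, B2=F, B3=F, B4=F, B5=T, B6=E
test 4 (b=5, k=3, v=1) hits B1=T, B1=F, B2=T, B2=F, B3=F, B4=F, B5=T, B6=E
test 5 (b=3, k=7, v=0) hits B1=T, B1=F, B2=T, B2=F, B3=F, B4=F, B5=T, B6=E
test 6 (b=5, k=7, v=1) hits B1=T, B1=F, B2=T, B2=F, B3=F, B4=F, B5=T, B6=E
test 7 (b=5, k=6, v=0) hits B1=T, B1=F, B2=T, B2=F, B3=T, B5=T, B6=S
together the pool reaches 12 outcomes: B1=T, B1=F, B2=T, B2=F, B3=T, B3=F, B4=T, B4=F, B5=T, B5=F, B6=S, B6=E
every size-1 subset falls short of the 12 outcomes (best: 8/12)
every size-2 subset falls short of the 12 outcomes (best: 11/12)
at size 3, {1, 2, 7} reaches all 12 outcomes; every lexicographically earlier size-3 subset fails
Answer: 1, 2, 7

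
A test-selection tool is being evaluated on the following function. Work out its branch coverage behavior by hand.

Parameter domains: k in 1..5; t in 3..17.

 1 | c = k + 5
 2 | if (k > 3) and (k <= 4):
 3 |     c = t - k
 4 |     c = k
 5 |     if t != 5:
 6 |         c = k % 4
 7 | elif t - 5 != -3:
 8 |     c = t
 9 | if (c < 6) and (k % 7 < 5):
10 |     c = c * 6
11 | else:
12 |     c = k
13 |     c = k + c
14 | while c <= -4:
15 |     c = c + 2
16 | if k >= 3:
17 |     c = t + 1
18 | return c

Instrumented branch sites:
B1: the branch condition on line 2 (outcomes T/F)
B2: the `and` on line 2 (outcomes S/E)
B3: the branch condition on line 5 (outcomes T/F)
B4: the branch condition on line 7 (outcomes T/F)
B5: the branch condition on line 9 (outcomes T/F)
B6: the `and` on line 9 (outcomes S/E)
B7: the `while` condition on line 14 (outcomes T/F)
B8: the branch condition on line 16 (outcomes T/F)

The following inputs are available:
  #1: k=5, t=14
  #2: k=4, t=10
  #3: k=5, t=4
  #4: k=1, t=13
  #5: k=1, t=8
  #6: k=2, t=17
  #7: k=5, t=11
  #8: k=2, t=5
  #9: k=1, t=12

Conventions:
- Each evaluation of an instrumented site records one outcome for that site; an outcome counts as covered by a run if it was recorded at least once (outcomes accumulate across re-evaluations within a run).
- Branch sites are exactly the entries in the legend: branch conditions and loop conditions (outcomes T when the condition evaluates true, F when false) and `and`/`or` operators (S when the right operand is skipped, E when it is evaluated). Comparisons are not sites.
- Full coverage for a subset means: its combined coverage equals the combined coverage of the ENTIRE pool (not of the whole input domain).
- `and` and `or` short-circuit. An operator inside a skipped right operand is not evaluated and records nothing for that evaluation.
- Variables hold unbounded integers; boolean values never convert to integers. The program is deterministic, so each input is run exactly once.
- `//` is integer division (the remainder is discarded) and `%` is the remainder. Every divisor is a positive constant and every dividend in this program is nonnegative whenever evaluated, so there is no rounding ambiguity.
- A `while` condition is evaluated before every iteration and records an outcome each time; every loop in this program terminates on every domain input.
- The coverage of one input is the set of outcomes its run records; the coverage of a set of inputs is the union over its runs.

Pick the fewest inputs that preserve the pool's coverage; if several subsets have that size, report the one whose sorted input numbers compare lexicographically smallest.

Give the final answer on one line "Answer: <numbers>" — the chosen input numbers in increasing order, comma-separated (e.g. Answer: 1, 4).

#1 (k=5, t=14) -> B2->E, B1->F, B4->T, B6->S, B5->F, B7->F, B8->T; covered: B1=F, B2=E, B4=T, B5=F, B6=S, B7=F, B8=T
#2 (k=4, t=10) -> B2->E, B1->T, B3->T, B6->E, B5->T, B7->F, B8->T; covered: B1=T, B2=E, B3=T, B5=T, B6=E, B7=F, B8=T
#3 (k=5, t=4) -> B2->E, B1->F, B4->T, B6->E, B5->F, B7->F, B8->T; covered: B1=F, B2=E, B4=T, B5=F, B6=E, B7=F, B8=T
#4 (k=1, t=13) -> B2->S, B1->F, B4->T, B6->S, B5->F, B7->F, B8->F; covered: B1=F, B2=S, B4=T, B5=F, B6=S, B7=F, B8=F
#5 (k=1, t=8) -> B2->S, B1->F, B4->T, B6->S, B5->F, B7->F, B8->F; covered: B1=F, B2=S, B4=T, B5=F, B6=S, B7=F, B8=F
#6 (k=2, t=17) -> B2->S, B1->F, B4->T, B6->S, B5->F, B7->F, B8->F; covered: B1=F, B2=S, B4=T, B5=F, B6=S, B7=F, B8=F
#7 (k=5, t=11) -> B2->E, B1->F, B4->T, B6->S, B5->F, B7->F, B8->T; covered: B1=F, B2=E, B4=T, B5=F, B6=S, B7=F, B8=T
#8 (k=2, t=5) -> B2->S, B1->F, B4->T, B6->E, B5->T, B7->F, B8->F; covered: B1=F, B2=S, B4=T, B5=T, B6=E, B7=F, B8=F
#9 (k=1, t=12) -> B2->S, B1->F, B4->T, B6->S, B5->F, B7->F, B8->F; covered: B1=F, B2=S, B4=T, B5=F, B6=S, B7=F, B8=F
union over all inputs: B1=T, B1=F, B2=S, B2=E, B3=T, B4=T, B5=T, B5=F, B6=S, B6=E, B7=F, B8=T, B8=F (13 outcomes)
size 1 is not enough: best union over all size-1 subsets is 7/13
at size 2, {2, 4} reaches all 13 outcomes; every lexicographically earlier size-2 subset fails

Answer: 2, 4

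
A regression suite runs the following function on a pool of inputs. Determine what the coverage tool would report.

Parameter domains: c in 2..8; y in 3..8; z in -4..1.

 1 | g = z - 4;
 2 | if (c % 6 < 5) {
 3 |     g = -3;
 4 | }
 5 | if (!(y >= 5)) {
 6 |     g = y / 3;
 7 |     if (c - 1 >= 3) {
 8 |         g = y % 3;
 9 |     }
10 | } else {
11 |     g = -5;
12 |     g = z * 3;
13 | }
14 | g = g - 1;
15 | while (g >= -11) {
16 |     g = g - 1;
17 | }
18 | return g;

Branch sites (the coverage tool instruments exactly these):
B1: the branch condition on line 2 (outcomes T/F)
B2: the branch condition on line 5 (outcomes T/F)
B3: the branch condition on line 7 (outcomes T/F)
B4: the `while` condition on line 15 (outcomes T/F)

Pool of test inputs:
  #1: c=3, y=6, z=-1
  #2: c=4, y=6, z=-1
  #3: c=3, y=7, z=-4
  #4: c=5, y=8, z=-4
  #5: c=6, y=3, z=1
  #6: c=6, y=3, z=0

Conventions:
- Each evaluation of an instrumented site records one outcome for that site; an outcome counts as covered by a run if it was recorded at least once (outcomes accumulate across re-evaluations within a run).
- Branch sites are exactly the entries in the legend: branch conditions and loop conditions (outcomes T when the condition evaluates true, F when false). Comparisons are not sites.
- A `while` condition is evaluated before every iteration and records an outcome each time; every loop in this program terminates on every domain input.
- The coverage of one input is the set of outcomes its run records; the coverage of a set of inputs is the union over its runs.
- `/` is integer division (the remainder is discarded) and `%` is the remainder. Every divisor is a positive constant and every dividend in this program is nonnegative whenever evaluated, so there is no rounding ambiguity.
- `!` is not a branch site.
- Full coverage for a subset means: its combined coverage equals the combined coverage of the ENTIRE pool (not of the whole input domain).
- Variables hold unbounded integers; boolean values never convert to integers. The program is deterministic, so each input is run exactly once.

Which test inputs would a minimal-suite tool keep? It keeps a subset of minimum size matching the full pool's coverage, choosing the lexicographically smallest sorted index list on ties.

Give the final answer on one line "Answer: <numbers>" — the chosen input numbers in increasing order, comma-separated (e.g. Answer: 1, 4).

run #1 (c=3, y=6, z=-1) records B1=T, B2=F, B4=T, B4=F
run #2 (c=4, y=6, z=-1) records B1=T, B2=F, B4=T, B4=F
run #3 (c=3, y=7, z=-4) records B1=T, B2=F, B4=F
run #4 (c=5, y=8, z=-4) records B1=F, B2=F, B4=F
run #5 (c=6, y=3, z=1) records B1=T, B2=T, B3=T, B4=T, B4=F
run #6 (c=6, y=3, z=0) records B1=T, B2=T, B3=T, B4=T, B4=F
the full pool covers 7 outcomes: B1=T, B1=F, B2=T, B2=F, B3=T, B4=T, B4=F
no size-1 subset reaches all 7 outcomes (best union: 5/7)
the canonical winner is {4, 5}: size 2, full 7-outcome coverage, earliest index list among size-2 covers

Answer: 4, 5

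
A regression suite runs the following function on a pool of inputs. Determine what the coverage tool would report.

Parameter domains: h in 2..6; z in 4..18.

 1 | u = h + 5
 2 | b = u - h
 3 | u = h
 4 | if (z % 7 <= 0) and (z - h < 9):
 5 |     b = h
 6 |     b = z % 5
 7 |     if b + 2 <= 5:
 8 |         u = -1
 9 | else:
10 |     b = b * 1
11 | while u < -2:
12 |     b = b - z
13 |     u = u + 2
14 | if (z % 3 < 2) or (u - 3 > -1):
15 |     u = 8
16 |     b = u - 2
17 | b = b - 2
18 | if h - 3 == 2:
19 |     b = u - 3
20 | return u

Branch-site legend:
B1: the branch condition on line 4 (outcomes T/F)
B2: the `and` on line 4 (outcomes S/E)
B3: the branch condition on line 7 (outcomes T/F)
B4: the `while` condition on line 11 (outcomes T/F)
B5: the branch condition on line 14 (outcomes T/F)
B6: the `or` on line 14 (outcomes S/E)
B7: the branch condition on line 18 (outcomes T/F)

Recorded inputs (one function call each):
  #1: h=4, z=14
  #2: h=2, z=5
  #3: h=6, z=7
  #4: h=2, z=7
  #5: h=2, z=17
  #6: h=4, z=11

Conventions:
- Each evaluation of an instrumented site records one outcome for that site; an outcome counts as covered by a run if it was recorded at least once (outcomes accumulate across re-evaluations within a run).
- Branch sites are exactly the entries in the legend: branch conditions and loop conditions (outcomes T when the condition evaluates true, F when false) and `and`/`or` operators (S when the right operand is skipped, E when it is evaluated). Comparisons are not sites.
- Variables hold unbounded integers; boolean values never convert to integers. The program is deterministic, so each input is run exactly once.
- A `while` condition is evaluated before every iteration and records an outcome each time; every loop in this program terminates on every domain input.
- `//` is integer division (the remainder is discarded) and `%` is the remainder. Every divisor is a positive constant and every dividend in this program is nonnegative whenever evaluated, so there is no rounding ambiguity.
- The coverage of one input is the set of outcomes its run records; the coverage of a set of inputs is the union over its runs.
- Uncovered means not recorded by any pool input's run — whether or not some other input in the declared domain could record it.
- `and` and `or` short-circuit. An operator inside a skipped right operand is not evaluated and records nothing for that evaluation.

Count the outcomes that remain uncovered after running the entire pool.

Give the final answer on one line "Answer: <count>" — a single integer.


run #1 (h=4, z=14) records B1=F, B2=E, B4=F, B5=T, B6=E, B7=F
run #2 (h=2, z=5) records B1=F, B2=S, B4=F, B5=F, B6=E, B7=F
run #3 (h=6, z=7) records B1=T, B2=E, B3=T, B4=F, B5=T, B6=S, B7=F
run #4 (h=2, z=7) records B1=T, B2=E, B3=T, B4=F, B5=T, B6=S, B7=F
run #5 (h=2, z=17) records B1=F, B2=S, B4=F, B5=F, B6=E, B7=F
run #6 (h=4, z=11) records B1=F, B2=S, B4=F, B5=T, B6=E, B7=F
union over the pool: B1=T, B1=F, B2=S, B2=E, B3=T, B4=F, B5=T, B5=F, B6=S, B6=E, B7=F
uncovered (3 of 14): B3=F, B4=T, B7=T
Answer: 3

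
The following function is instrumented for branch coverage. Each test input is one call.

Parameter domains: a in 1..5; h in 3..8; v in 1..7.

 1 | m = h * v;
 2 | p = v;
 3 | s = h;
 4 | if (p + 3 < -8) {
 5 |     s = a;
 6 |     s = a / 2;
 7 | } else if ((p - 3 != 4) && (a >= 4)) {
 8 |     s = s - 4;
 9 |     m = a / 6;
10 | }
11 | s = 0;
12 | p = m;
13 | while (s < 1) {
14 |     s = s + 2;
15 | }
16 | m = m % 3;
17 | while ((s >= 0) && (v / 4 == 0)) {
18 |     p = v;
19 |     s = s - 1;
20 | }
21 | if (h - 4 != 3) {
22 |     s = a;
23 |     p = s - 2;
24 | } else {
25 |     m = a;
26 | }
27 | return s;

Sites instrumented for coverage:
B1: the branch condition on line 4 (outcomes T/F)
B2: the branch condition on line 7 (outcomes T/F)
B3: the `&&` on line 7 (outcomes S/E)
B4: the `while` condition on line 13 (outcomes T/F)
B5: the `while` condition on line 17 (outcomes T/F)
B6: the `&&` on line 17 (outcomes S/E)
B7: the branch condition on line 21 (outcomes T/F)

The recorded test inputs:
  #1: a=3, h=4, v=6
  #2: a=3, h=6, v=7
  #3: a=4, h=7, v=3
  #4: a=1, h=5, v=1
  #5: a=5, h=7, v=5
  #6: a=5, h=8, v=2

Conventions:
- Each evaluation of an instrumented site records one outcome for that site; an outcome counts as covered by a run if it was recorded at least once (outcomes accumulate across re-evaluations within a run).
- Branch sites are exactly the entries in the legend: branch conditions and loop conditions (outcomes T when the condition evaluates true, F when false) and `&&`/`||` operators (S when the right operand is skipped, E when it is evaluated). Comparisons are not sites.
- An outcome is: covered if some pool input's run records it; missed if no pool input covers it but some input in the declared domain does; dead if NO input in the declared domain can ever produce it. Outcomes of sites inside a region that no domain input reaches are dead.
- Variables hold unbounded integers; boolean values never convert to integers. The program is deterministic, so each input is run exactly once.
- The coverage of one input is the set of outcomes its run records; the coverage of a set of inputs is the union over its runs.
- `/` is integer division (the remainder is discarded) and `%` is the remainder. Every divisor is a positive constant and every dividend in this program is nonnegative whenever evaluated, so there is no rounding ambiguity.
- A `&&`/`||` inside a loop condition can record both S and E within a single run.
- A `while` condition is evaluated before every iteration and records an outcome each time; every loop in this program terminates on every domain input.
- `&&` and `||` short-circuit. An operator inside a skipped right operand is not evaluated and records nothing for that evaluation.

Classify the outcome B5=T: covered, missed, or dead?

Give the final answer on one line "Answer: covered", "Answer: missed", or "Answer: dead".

B5=T is recorded by pool input(s) 3, 4, 6 -> covered

Answer: covered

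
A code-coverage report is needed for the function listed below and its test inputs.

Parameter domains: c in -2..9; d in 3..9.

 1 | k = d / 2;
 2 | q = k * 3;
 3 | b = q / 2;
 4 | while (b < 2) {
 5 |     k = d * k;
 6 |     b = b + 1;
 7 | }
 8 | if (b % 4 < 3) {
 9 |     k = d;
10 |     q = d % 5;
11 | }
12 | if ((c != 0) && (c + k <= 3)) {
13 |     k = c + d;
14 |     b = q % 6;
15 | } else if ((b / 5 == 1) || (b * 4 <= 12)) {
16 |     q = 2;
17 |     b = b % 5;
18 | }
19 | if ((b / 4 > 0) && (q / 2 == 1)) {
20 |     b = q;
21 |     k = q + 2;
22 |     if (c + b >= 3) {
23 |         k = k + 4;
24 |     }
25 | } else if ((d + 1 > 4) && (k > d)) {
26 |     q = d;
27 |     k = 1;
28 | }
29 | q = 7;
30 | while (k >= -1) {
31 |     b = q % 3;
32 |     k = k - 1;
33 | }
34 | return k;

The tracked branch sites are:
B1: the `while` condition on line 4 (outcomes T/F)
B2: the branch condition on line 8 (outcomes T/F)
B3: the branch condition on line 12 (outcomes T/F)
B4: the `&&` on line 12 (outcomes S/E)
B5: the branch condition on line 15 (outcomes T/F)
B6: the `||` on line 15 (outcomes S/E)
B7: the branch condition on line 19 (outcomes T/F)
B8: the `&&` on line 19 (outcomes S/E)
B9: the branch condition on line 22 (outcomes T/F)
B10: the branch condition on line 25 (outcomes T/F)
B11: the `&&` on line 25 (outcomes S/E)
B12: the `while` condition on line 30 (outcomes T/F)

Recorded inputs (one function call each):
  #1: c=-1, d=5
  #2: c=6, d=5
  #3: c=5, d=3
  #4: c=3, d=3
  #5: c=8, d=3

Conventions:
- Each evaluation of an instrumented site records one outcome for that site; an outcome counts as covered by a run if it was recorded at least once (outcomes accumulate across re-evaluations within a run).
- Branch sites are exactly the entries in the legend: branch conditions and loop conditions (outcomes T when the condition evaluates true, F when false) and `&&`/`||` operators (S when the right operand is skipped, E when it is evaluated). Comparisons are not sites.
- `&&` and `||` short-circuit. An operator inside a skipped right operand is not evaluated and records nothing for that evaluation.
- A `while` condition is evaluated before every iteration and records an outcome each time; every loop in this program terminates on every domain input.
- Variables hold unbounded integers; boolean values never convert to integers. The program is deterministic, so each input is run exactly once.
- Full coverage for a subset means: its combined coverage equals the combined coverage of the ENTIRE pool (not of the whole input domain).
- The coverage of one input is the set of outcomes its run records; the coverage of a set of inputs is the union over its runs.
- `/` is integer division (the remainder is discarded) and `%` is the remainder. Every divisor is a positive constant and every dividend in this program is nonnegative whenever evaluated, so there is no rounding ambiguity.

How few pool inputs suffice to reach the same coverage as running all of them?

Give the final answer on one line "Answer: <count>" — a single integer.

test 1 (c=-1, d=5) fires B1->F, B2->F, B4->E, B3->T, B8->S, B7->F, B11->E, B10->F, B12->T, B12->T, B12->T, B12->T, B12->T, B12->T, ...; hits B1=F, B2=F, B3=T, B4=E, B7=F, B8=S, B10=F, B11=E, B12=T, B12=F
test 2 (c=6, d=5) fires B1->F, B2->F, B4->E, B3->F, B6->E, B5->T, B8->S, B7->F, B11->E, B10->F, B12->T, B12->T, B12->T, B12->T, ...; hits B1=F, B2=F, B3=F, B4=E, B5=T, B6=E, B7=F, B8=S, B10=F, B11=E, B12=T, B12=F
test 3 (c=5, d=3) fires B1->T, B1->F, B2->T, B4->E, B3->F, B6->E, B5->T, B8->S, B7->F, B11->S, B10->F, B12->T, B12->T, B12->T, ...; hits B1=T, B1=F, B2=T, B3=F, B4=E, B5=T, B6=E, B7=F, B8=S, B10=F, B11=S, B12=T, B12=F
test 4 (c=3, d=3) fires B1->T, B1->F, B2->T, B4->E, B3->F, B6->E, B5->T, B8->S, B7->F, B11->S, B10->F, B12->T, B12->T, B12->T, ...; hits B1=T, B1=F, B2=T, B3=F, B4=E, B5=T, B6=E, B7=F, B8=S, B10=F, B11=S, B12=T, B12=F
test 5 (c=8, d=3) fires B1->T, B1->F, B2->T, B4->E, B3->F, B6->E, B5->T, B8->S, B7->F, B11->S, B10->F, B12->T, B12->T, B12->T, ...; hits B1=T, B1=F, B2=T, B3=F, B4=E, B5=T, B6=E, B7=F, B8=S, B10=F, B11=S, B12=T, B12=F
pool-wide coverage (16 outcomes): B1=T, B1=F, B2=T, B2=F, B3=T, B3=F, B4=E, B5=T, B6=E, B7=F, B8=S, B10=F, B11=S, B11=E, B12=T, B12=F
size 1 is not enough: best union over all size-1 subsets is 13/16
size 2: inputs {1, 3} cover all 16 outcomes, and no lexicographically smaller subset of this size does

Answer: 2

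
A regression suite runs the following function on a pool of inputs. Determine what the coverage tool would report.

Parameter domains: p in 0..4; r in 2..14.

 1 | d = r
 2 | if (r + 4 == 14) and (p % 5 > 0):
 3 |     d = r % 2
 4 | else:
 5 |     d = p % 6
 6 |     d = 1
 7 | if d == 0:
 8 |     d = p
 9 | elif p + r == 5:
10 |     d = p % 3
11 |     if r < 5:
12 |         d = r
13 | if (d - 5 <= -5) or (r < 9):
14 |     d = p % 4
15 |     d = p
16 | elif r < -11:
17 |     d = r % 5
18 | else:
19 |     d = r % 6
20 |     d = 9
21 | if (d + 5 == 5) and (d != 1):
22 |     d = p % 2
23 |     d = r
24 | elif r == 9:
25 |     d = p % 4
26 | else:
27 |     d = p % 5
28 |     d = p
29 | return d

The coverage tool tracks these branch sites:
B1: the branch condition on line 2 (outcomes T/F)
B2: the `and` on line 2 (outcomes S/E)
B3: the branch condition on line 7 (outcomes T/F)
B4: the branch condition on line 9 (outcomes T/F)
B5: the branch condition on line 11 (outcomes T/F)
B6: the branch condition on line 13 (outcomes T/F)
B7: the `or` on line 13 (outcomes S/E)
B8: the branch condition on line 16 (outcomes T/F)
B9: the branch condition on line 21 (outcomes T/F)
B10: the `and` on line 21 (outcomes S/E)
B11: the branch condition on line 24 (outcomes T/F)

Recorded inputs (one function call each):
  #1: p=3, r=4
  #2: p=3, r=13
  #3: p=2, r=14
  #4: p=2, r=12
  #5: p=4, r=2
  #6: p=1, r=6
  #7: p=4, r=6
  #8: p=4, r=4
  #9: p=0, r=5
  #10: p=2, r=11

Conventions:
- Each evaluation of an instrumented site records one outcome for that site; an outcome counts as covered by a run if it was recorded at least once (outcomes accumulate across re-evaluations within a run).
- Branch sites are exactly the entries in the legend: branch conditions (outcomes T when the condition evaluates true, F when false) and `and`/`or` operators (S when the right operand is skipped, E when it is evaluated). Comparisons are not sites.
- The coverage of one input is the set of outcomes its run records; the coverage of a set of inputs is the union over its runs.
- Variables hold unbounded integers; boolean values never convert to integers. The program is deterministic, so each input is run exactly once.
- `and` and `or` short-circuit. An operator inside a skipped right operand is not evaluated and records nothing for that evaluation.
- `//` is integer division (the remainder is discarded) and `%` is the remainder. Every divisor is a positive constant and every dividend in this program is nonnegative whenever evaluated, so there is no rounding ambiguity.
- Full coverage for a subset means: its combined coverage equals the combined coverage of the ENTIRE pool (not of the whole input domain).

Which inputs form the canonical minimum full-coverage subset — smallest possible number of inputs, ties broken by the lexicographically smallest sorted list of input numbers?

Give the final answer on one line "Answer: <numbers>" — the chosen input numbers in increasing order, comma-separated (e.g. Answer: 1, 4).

test 1 (p=3, r=4) fires B2->S, B1->F, B3->F, B4->F, B7->E, B6->T, B10->S, B9->F, B11->F; hits B1=F, B2=S, B3=F, B4=F, B6=T, B7=E, B9=F, B10=S, B11=F
test 2 (p=3, r=13) fires B2->S, B1->F, B3->F, B4->F, B7->E, B6->F, B8->F, B10->S, B9->F, B11->F; hits B1=F, B2=S, B3=F, B4=F, B6=F, B7=E, B8=F, B9=F, B10=S, B11=F
test 3 (p=2, r=14) fires B2->S, B1->F, B3->F, B4->F, B7->E, B6->F, B8->F, B10->S, B9->F, B11->F; hits B1=F, B2=S, B3=F, B4=F, B6=F, B7=E, B8=F, B9=F, B10=S, B11=F
test 4 (p=2, r=12) fires B2->S, B1->F, B3->F, B4->F, B7->E, B6->F, B8->F, B10->S, B9->F, B11->F; hits B1=F, B2=S, B3=F, B4=F, B6=F, B7=E, B8=F, B9=F, B10=S, B11=F
test 5 (p=4, r=2) fires B2->S, B1->F, B3->F, B4->F, B7->E, B6->T, B10->S, B9->F, B11->F; hits B1=F, B2=S, B3=F, B4=F, B6=T, B7=E, B9=F, B10=S, B11=F
test 6 (p=1, r=6) fires B2->S, B1->F, B3->F, B4->F, B7->E, B6->T, B10->S, B9->F, B11->F; hits B1=F, B2=S, B3=F, B4=F, B6=T, B7=E, B9=F, B10=S, B11=F
test 7 (p=4, r=6) fires B2->S, B1->F, B3->F, B4->F, B7->E, B6->T, B10->S, B9->F, B11->F; hits B1=F, B2=S, B3=F, B4=F, B6=T, B7=E, B9=F, B10=S, B11=F
test 8 (p=4, r=4) fires B2->S, B1->F, B3->F, B4->F, B7->E, B6->T, B10->S, B9->F, B11->F; hits B1=F, B2=S, B3=F, B4=F, B6=T, B7=E, B9=F, B10=S, B11=F
test 9 (p=0, r=5) fires B2->S, B1->F, B3->F, B4->T, B5->F, B7->S, B6->T, B10->E, B9->T; hits B1=F, B2=S, B3=F, B4=T, B5=F, B6=T, B7=S, B9=T, B10=E
test 10 (p=2, r=11) fires B2->S, B1->F, B3->F, B4->F, B7->E, B6->F, B8->F, B10->S, B9->F, B11->F; hits B1=F, B2=S, B3=F, B4=F, B6=F, B7=E, B8=F, B9=F, B10=S, B11=F
union over all inputs: B1=F, B2=S, B3=F, B4=T, B4=F, B5=F, B6=T, B6=F, B7=S, B7=E, B8=F, B9=T, B9=F, B10=S, B10=E, B11=F (16 outcomes)
every size-1 subset falls short of the 16 outcomes (best: 10/16)
size 2: inputs {2, 9} cover all 16 outcomes, and no lexicographically smaller subset of this size does

Answer: 2, 9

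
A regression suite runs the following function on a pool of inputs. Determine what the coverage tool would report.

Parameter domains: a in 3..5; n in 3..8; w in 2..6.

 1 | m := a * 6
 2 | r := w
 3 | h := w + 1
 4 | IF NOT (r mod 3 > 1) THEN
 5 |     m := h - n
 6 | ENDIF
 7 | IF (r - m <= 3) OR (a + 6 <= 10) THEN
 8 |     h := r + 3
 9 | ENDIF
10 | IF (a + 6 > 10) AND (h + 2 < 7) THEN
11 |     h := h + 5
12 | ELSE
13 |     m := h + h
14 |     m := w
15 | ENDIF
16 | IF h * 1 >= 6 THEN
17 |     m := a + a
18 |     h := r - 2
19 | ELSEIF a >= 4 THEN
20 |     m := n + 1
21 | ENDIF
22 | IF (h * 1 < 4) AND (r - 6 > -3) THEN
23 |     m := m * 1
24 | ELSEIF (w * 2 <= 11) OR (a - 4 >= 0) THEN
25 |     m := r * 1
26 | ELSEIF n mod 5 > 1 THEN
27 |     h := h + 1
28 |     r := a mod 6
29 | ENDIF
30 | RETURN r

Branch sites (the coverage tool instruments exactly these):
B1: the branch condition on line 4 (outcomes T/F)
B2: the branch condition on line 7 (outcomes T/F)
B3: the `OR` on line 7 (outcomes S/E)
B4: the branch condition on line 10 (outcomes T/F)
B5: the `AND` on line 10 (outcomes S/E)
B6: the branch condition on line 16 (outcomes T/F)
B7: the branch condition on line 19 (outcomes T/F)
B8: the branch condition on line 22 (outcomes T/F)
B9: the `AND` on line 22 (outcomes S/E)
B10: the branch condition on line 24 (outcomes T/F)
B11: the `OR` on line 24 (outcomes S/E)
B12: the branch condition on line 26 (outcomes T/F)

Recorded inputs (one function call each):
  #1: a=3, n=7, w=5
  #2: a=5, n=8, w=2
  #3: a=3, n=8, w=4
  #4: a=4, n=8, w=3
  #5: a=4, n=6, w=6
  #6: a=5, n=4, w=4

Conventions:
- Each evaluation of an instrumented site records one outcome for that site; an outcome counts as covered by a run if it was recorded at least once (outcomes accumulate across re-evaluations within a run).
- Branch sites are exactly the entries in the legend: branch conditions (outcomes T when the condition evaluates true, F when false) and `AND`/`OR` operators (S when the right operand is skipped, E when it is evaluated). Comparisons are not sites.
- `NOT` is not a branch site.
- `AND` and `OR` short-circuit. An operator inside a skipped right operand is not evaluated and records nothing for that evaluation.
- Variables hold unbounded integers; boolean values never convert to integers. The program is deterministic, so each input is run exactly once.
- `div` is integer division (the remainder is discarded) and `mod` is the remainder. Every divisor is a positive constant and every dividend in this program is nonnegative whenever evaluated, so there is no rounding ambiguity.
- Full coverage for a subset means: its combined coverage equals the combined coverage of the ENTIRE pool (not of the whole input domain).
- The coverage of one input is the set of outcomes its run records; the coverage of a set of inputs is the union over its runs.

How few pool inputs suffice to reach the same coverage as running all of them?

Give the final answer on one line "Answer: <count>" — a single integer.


test 1 (a=3, n=7, w=5) fires B1->F, B3->S, B2->T, B5->S, B4->F, B6->T, B9->E, B8->T; hits B1=F, B2=T, B3=S, B4=F, B5=S, B6=T, B8=T, B9=E
test 2 (a=5, n=8, w=2) fires B1->F, B3->S, B2->T, B5->E, B4->F, B6->F, B7->T, B9->S, B8->F, B11->S, B10->T; hits B1=F, B2=T, B3=S, B4=F, B5=E, B6=F, B7=T, B8=F, B9=S, B10=T, B11=S
test 3 (a=3, n=8, w=4) fires B1->T, B3->E, B2->T, B5->S, B4->F, B6->T, B9->E, B8->T; hits B1=T, B2=T, B3=E, B4=F, B5=S, B6=T, B8=T, B9=E
test 4 (a=4, n=8, w=3) fires B1->T, B3->E, B2->T, B5->S, B4->F, B6->T, B9->E, B8->F, B11->S, B10->T; hits B1=T, B2=T, B3=E, B4=F, B5=S, B6=T, B8=F, B9=E, B10=T, B11=S
test 5 (a=4, n=6, w=6) fires B1->T, B3->E, B2->T, B5->S, B4->F, B6->T, B9->S, B8->F, B11->E, B10->T; hits B1=T, B2=T, B3=E, B4=F, B5=S, B6=T, B8=F, B9=S, B10=T, B11=E
test 6 (a=5, n=4, w=4) fires B1->T, B3->S, B2->T, B5->E, B4->F, B6->T, B9->E, B8->T; hits B1=T, B2=T, B3=S, B4=F, B5=E, B6=T, B8=T, B9=E
together the pool reaches 18 outcomes: B1=T, B1=F, B2=T, B3=S, B3=E, B4=F, B5=S, B5=E, B6=T, B6=F, B7=T, B8=T, B8=F, B9=S, B9=E, B10=T, B11=S, B11=E
size 1 is not enough: best union over all size-1 subsets is 11/18
size 2 is not enough: best union over all size-2 subsets is 17/18
size 3: inputs {1, 2, 5} cover all 18 outcomes, and no lexicographically smaller subset of this size does
Answer: 3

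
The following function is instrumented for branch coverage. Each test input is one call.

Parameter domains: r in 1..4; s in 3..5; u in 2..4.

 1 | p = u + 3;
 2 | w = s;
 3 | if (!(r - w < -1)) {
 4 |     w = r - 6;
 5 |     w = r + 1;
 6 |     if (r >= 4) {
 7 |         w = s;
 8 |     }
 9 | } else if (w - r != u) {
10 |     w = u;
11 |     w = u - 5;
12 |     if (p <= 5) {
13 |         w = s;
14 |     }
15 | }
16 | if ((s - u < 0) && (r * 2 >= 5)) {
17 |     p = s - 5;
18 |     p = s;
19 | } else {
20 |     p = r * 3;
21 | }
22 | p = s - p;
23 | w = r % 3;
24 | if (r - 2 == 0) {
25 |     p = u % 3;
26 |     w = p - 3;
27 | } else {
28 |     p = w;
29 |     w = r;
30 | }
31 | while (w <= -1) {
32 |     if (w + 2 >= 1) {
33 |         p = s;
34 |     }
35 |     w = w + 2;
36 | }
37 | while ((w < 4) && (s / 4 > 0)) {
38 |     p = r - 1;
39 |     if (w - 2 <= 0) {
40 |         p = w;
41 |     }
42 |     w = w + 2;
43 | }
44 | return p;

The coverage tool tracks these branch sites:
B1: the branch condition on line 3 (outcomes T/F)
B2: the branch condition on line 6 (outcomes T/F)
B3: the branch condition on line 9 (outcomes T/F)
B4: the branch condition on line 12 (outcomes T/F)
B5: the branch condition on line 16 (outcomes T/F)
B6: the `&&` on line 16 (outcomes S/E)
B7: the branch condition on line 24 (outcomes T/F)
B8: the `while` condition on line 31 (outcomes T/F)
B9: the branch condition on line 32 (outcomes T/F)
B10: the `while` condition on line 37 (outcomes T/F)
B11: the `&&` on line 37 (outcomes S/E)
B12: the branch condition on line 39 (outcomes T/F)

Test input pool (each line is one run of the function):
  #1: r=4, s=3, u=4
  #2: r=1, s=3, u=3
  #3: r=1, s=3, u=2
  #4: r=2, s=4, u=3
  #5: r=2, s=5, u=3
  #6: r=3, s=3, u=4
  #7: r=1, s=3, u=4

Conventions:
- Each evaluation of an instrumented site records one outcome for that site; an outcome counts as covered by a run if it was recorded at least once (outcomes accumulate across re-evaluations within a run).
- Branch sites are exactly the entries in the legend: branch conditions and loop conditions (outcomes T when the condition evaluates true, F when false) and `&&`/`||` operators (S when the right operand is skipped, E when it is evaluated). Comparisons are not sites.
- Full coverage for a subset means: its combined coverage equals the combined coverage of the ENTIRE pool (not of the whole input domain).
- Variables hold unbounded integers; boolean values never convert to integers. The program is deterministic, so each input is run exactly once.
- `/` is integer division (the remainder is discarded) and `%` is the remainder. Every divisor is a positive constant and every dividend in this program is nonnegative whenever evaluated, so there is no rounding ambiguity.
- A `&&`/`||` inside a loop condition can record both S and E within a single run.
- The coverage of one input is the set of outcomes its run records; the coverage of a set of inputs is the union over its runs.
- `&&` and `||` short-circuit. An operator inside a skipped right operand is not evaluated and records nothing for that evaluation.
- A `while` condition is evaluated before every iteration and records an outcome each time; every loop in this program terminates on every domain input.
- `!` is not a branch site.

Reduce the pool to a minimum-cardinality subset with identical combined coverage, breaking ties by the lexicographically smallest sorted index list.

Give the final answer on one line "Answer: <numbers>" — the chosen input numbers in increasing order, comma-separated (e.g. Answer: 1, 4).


input #1, r=4, s=3, u=4: outcomes B1=T, B2=T, B5=T, B6=E, B7=F, B8=F, B10=F, B11=S
input #2, r=1, s=3, u=3: outcomes B1=F, B3=T, B4=F, B5=F, B6=S, B7=F, B8=F, B10=F, B11=E
input #3, r=1, s=3, u=2: outcomes B1=F, B3=F, B5=F, B6=S, B7=F, B8=F, B10=F, B11=E
input #4, r=2, s=4, u=3: outcomes B1=F, B3=T, B4=F, B5=F, B6=S, B7=T, B8=T, B8=F, B9=T, B9=F, B10=T, B10=F, B11=S, B11=E, B12=T, B12=F
input #5, r=2, s=5, u=3: outcomes B1=F, B3=F, B5=F, B6=S, B7=T, B8=T, B8=F, B9=T, B9=F, B10=T, B10=F, B11=S, B11=E, B12=T, B12=F
input #6, r=3, s=3, u=4: outcomes B1=T, B2=F, B5=T, B6=E, B7=F, B8=F, B10=F, B11=E
input #7, r=1, s=3, u=4: outcomes B1=F, B3=T, B4=F, B5=F, B6=E, B7=F, B8=F, B10=F, B11=E
together the pool reaches 23 outcomes: B1=T, B1=F, B2=T, B2=F, B3=T, B3=F, B4=F, B5=T, B5=F, B6=S, B6=E, B7=T, B7=F, B8=T, B8=F, B9=T, B9=F, B10=T, B10=F, B11=S, B11=E, B12=T, B12=F
no size-1 subset reaches all 23 outcomes (best union: 16/23)
no size-2 subset reaches all 23 outcomes (best union: 21/23)
no size-3 subset reaches all 23 outcomes (best union: 22/23)
the canonical winner is {1, 2, 5, 6}: size 4, full 23-outcome coverage, earliest index list among size-4 covers
Answer: 1, 2, 5, 6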